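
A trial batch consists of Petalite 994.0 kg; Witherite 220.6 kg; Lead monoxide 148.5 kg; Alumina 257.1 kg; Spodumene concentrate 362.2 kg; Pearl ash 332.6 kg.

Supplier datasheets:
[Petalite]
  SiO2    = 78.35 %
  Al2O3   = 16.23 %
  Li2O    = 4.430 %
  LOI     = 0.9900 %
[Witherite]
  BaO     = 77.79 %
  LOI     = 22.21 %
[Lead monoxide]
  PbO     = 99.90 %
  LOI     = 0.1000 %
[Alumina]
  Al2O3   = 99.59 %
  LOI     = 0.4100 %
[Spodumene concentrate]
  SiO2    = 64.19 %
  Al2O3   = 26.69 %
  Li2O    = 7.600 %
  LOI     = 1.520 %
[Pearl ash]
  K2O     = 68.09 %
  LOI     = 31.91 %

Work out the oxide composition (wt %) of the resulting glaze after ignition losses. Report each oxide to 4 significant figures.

Working values are displayed rounded off to 4 significant digits across the worked steps; all internal work carries full precision at every stage; each reported number is rounded once only; all derived quantities are rebuilt from the batch weights per 2143 kg of glass at full precision (yield, totals, ignition loss, the six compositions, glass mass) as they appear in either problem or answer.
Oxide-by-oxide delivered mass:
  BaO: 220.6·0.7779 = 171.6 kg
  K2O: 332.6·0.6809 = 226.5 kg
  SiO2: 994.0·0.7835 + 362.2·0.6419 = 1011 kg
  Al2O3: 994.0·0.1623 + 257.1·0.9959 + 362.2·0.2669 = 514.0 kg
  Li2O: 994.0·0.04430 + 362.2·0.07600 = 71.56 kg
  PbO: 148.5·0.9990 = 148.4 kg
LOI: 994.0·0.009900 + 220.6·0.2221 + 148.5·0.001000 + 257.1·0.004100 + 362.2·0.01520 + 332.6·0.3191 = 171.7 kg
Glass mass = batch − LOI = 2315 − 171.7 = 2143 kg (= Σ oxide masses)
wt % = oxide mass / glass mass × 100

Glass mass = 2143 kg (batch 2315 − LOI 171.7).
Composition: BaO 8.006%, K2O 10.57%, SiO2 47.18%, Al2O3 23.98%, Li2O 3.339%, PbO 6.922%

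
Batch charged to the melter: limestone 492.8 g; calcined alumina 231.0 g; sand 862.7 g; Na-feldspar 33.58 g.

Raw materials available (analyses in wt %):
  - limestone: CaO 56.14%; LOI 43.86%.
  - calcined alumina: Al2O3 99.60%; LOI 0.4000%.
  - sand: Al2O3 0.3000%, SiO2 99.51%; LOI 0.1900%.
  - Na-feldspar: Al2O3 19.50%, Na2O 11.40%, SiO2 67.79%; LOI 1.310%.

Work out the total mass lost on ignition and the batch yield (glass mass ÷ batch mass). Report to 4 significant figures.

Mid-chain values appear (rounded to four significant figures) on the page. Each numeric step maintains exact precision through every step — exactly one rounding lands on each reported result; all derived quantities (totals, the four compositions, net glass mass, ignition loss, the yield) are rebuilt in full precision from the weighed amounts at 1401 g of glass as quoted within problem or answer.
Loss on ignition, line by line:
  limestone: 492.8 × 0.4386 = 216.1 g
  calcined alumina: 231.0 × 0.004000 = 0.9240 g
  sand: 862.7 × 0.001900 = 1.639 g
  Na-feldspar: 33.58 × 0.01310 = 0.4399 g
Total LOI = 219.1 g
Glass = batch − LOI = 1620 − 219.1 = 1401 g

LOI loss = 219.1 g; glass = 1401 g; yield = 86.47%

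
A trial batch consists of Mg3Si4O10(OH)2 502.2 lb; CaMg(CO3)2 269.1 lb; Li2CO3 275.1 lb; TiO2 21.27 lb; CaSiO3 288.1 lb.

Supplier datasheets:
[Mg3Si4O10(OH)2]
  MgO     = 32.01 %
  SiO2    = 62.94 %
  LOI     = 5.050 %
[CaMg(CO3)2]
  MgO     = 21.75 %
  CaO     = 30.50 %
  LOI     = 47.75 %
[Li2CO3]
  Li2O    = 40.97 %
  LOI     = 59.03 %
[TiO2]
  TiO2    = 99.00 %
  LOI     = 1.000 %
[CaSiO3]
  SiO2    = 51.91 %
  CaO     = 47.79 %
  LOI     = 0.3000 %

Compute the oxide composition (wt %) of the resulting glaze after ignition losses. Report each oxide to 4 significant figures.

Working values appear, with 4-significant-digit rounding, as written — all internal work carries exact precision at every stage — every reported value sees exactly one rounding; all derived quantities, including LOI, yield, totals, net glass mass, five oxide percentages, are recomputed from the batch weights for 1038 lb of glass in full precision, as set out in the question or the answer.
Per-oxide mass from batch:
  TiO2: 21.27·0.9900 = 21.06 lb
  MgO: 502.2·0.3201 + 269.1·0.2175 = 219.3 lb
  SiO2: 502.2·0.6294 + 288.1·0.5191 = 465.6 lb
  CaO: 269.1·0.3050 + 288.1·0.4779 = 219.8 lb
  Li2O: 275.1·0.4097 = 112.7 lb
LOI: 502.2·0.05050 + 269.1·0.4775 + 275.1·0.5903 + 21.27·0.01000 + 288.1·0.003000 = 317.3 lb
Resulting glass, batch − LOI: 1356 − 317.3 = 1038 lb (= the summed oxide contributions)
each wt % is 100 × oxide ÷ glass

Glass mass = 1038 lb (batch 1356 − LOI 317.3).
Composition: TiO2 2.028%, MgO 21.12%, SiO2 44.84%, CaO 21.16%, Li2O 10.85%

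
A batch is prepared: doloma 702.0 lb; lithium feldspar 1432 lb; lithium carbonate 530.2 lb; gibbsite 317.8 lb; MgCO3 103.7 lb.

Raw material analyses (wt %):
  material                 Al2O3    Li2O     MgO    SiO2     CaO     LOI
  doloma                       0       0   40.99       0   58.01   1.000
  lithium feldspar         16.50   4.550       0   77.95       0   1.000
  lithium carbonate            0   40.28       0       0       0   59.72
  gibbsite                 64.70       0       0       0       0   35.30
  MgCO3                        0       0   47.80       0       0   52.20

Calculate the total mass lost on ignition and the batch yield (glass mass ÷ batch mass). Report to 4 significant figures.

LOI loss = 504.3 lb; glass = 2581 lb; yield = 83.66%

Working values are printed rounded to 4 significant digits on the page — all internal work carries full precision through every step. Each reported result takes a single rounding — all derived quantities are rebuilt at full precision (the five compositions, totals, net glass mass, ignition loss, yield) from the weighed amounts per 2581 lb of glass exactly as printed in question or answer.
Per-material ignition loss:
  doloma: 702.0 × 0.01000 = 7.020 lb
  lithium feldspar: 1432 × 0.01000 = 14.32 lb
  lithium carbonate: 530.2 × 0.5972 = 316.6 lb
  gibbsite: 317.8 × 0.3530 = 112.2 lb
  MgCO3: 103.7 × 0.5220 = 54.13 lb
Total LOI = 504.3 lb
Glass = batch − LOI = 3086 − 504.3 = 2581 lb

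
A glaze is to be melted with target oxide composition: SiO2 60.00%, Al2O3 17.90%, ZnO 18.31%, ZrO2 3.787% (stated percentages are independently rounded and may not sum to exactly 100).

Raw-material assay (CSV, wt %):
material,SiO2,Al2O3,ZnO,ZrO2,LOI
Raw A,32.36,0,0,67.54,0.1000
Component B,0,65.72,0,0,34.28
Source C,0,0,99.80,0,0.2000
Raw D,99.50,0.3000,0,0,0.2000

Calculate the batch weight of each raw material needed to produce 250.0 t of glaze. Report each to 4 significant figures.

Batch per 250.0 t glaze:
  Raw A: 14.02 t
  Component B: 67.42 t
  Source C: 45.87 t
  Raw D: 146.2 t
Total batch = 273.5 t; LOI loss = 23.51 t; yield = 91.40%

All arithmetic keeps full precision all the way through; intermediates are displayed (rounded to four significant digits) when written out. A single rounding yields every reported figure; derived quantities are rebuilt in exact precision (ignition loss, the yield, totals, four oxide percentages, net glass mass) from the weighed amounts per 250.0 t of glass, as given in the question or the answer.
Per-oxide target masses for 250.0 t glaze:
  SiO2: 60.00% × 250.0 = 150.0 t
  Al2O3: 17.90% × 250.0 = 44.75 t
  ZnO: 18.31% × 250.0 = 45.78 t
  ZrO2: 3.787% × 250.0 = 9.468 t
Sums-versus-targets review given the weights on record, on the stated basis (sum by sum, the targets are met given rounding of the digits):
  SiO2: 14.02·0.3236 + 146.2·0.9950 = 150.0 t (target 150.0 t)
  Al2O3: 67.42·0.6572 + 146.2·0.003000 = 44.75 t (target 44.75 t)
  ZnO: 45.87·0.9980 = 45.78 t (target 45.78 t)
  ZrO2: 14.02·0.6754 = 9.469 t (target 9.468 t)
Glass mass check: total charge less LOI = 250.0 t (per-oxide target masses sum to 250.0 t; stated basis 250.0 t — differing by rounding only).
Batch grand total — Σ batch = 273.5 t; LOI removed, Σ of batch·LOI: 23.51 t; glass ÷ batch gives a yield of 91.40%.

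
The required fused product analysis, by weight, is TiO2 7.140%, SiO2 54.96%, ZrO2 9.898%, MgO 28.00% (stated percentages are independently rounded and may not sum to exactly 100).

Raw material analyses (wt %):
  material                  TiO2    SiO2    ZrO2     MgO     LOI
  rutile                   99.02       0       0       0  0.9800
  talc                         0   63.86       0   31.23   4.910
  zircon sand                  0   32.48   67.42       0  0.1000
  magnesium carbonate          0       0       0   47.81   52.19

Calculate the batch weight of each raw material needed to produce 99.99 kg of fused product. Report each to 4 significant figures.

In-progress results appear (rounded to 4 significant figures) at each printed step; all arithmetic runs at full precision from first step to last; a single rounding completes each reported figure — the derived quantities, including the totals, yield, glass mass, four oxide percentages, ignition loss, are carried using the weight values on 99.99 kg of glass in exact precision, as given in the problem or the answer.
The oxide mass targets at 99.99 kg fused product:
  TiO2: 7.140% × 99.99 = 7.139 kg
  SiO2: 54.96% × 99.99 = 54.95 kg
  ZrO2: 9.898% × 99.99 = 9.897 kg
  MgO: 28.00% × 99.99 = 28.00 kg
Checking each oxide sum per the reported batch figures, against the basis in use (each sum matches its target mass given rounding of the digits):
  TiO2: 7.210·0.9902 = 7.139 kg (target 7.139 kg)
  SiO2: 78.59·0.6386 + 14.68·0.3248 = 54.96 kg (target 54.95 kg)
  ZrO2: 14.68·0.6742 = 9.897 kg (target 9.897 kg)
  MgO: 78.59·0.3123 + 7.225·0.4781 = 28.00 kg (target 28.00 kg)
Glass-mass sanity pass: the batch minus its LOI: 99.99 kg (per-oxide target masses sum to 99.99 kg; with the basis standing at 99.99 kg — gaps are rounding artifacts).
Total batch = Σ batch = 107.7 kg; ignition loss, Σ(batch × LOI) = 7.715 kg; the yield ratio, glass ÷ batch: 92.84%.

Batch per 99.99 kg fused product:
  rutile: 7.210 kg
  talc: 78.59 kg
  zircon sand: 14.68 kg
  magnesium carbonate: 7.225 kg
Total batch = 107.7 kg; LOI loss = 7.715 kg; yield = 92.84%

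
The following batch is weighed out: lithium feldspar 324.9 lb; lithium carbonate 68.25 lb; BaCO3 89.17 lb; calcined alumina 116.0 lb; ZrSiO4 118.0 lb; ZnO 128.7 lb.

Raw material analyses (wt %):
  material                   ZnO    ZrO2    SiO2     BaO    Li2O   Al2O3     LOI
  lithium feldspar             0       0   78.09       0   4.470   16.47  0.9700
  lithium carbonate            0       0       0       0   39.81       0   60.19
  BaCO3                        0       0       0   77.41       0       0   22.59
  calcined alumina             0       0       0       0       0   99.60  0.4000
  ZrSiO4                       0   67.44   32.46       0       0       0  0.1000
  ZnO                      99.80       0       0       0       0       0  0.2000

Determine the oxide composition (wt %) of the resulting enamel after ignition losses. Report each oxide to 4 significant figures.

Glass mass = 779.8 lb (batch 845.0 − LOI 65.21).
Composition: ZnO 16.47%, ZrO2 10.21%, SiO2 37.45%, BaO 8.852%, Li2O 5.347%, Al2O3 21.68%

Values along the way are shown, rounded to 4 significant figures, alongside each step — all arithmetic holds exact precision at all times; exactly one rounding lands on every reported figure — all derived quantities, including LOI, net glass mass, the totals, six oxide percentages, the yield, are re-derived from the batch weights at 779.8 lb of glass in full precision, exactly as printed in problem or answer.
What the batch supplies per oxide:
  ZnO: 128.7·0.9980 = 128.4 lb
  ZrO2: 118.0·0.6744 = 79.58 lb
  SiO2: 324.9·0.7809 + 118.0·0.3246 = 292.0 lb
  BaO: 89.17·0.7741 = 69.03 lb
  Li2O: 324.9·0.04470 + 68.25·0.3981 = 41.69 lb
  Al2O3: 324.9·0.1647 + 116.0·0.9960 = 169.0 lb
LOI: 324.9·0.009700 + 68.25·0.6019 + 89.17·0.2259 + 116.0·0.004000 + 118.0·0.001000 + 128.7·0.002000 = 65.21 lb
Glass = total batch minus LOI = 845.0 − 65.21 = 779.8 lb (consistent with Σ oxide mass)
wt % = oxide mass / glass mass × 100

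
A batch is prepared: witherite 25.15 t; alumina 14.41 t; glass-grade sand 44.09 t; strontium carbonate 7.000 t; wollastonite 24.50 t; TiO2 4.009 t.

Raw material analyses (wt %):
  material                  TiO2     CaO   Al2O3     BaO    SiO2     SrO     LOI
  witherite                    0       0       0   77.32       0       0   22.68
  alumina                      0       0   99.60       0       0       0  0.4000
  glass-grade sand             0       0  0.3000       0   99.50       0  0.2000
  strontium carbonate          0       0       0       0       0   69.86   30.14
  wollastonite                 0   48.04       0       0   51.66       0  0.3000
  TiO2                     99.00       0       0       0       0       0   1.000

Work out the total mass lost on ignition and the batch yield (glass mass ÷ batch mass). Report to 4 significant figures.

Values along the way are displayed rounded off to 4 significant figures when written out. Each numeric step maintains full precision through the solve. Every reported result takes a single rounding; the derived quantities (LOI, glass mass, six oxide percentages, totals, yield) are recomputed in full precision from the batch weights per 111.1 t of glass, precisely as stated by the question or the answer.
Each material's LOI contribution:
  witherite: 25.15 × 0.2268 = 5.704 t
  alumina: 14.41 × 0.004000 = 0.05764 t
  glass-grade sand: 44.09 × 0.002000 = 0.08818 t
  strontium carbonate: 7.000 × 0.3014 = 2.110 t
  wollastonite: 24.50 × 0.003000 = 0.07350 t
  TiO2: 4.009 × 0.01000 = 0.04009 t
Total LOI = 8.073 t
Glass = batch − LOI = 119.2 − 8.073 = 111.1 t

LOI loss = 8.073 t; glass = 111.1 t; yield = 93.22%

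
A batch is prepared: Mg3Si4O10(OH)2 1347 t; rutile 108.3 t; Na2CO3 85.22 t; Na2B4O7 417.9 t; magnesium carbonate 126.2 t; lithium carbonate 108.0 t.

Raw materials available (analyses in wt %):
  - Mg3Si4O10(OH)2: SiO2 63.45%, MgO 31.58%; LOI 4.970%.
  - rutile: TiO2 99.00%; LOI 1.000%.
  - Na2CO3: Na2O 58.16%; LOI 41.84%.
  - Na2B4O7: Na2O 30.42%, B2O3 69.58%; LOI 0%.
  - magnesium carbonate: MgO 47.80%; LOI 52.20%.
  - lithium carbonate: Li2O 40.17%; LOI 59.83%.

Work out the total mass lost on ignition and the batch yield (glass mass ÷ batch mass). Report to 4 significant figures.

In-progress results are printed, rounded to four significant figures, when written out; the whole derivation runs at full float precision all the way through — exactly one rounding goes into each reported figure. All derived quantities, including yield, glass mass, the totals, six oxide percentages, ignition loss, are re-derived from the batch weights on 1958 t of glass at exact precision precisely as stated by the question or the answer.
Each material's LOI contribution:
  Mg3Si4O10(OH)2: 1347 × 0.04970 = 66.95 t
  rutile: 108.3 × 0.01000 = 1.083 t
  Na2CO3: 85.22 × 0.4184 = 35.66 t
  Na2B4O7: 417.9 × 0 = 0 t
  magnesium carbonate: 126.2 × 0.5220 = 65.88 t
  lithium carbonate: 108.0 × 0.5983 = 64.62 t
Total LOI = 234.2 t
Glass = batch − LOI = 2193 − 234.2 = 1958 t

LOI loss = 234.2 t; glass = 1958 t; yield = 89.32%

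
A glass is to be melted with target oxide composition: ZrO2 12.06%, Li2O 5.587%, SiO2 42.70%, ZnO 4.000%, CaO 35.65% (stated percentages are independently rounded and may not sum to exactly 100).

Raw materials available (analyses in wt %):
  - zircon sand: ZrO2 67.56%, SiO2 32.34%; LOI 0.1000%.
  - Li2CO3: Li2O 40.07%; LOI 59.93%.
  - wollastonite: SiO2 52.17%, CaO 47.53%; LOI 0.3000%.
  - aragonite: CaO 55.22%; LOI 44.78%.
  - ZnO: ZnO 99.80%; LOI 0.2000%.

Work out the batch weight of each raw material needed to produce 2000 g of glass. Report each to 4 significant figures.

The intermediate values are shown, with 4-significant-figure rounding, on the page; the working math maintains full precision at every stage; each reported value is rounded exactly once. Derived quantities are carried starting from the weights per 2000 g of glass in exact precision (the yield, glass mass, ignition loss, the five compositions, the totals), as given in the problem or the answer.
Target oxide masses per 2000 g glass:
  ZrO2: 12.06% × 2000 = 241.2 g
  Li2O: 5.587% × 2000 = 111.7 g
  SiO2: 42.70% × 2000 = 854.0 g
  ZnO: 4.000% × 2000 = 80.00 g
  CaO: 35.65% × 2000 = 713.0 g
A balance pass over the oxides, working from each reported weight, at the basis given (every target is met by its sum exact up to rounding of places):
  ZrO2: 357.0·0.6756 = 241.2 g (target 241.2 g)
  Li2O: 278.9·0.4007 = 111.8 g (target 111.7 g)
  SiO2: 357.0·0.3234 + 1416·0.5217 = 854.2 g (target 854.0 g)
  ZnO: 80.16·0.9980 = 80.00 g (target 80.00 g)
  CaO: 1416·0.4753 + 72.70·0.5522 = 713.2 g (target 713.0 g)
Auditing the glass mass value: batch Σ − ignition loss = 2000 g (targets for the oxides total 2000 g; the stated basis being 2000 g — gaps are rounding artifacts).
Batch total: Σ batch = 2205 g; Σ batch·LOI gives LOI loss = 204.5 g; yield = glass ÷ total batch = 90.73%.

Batch per 2000 g glass:
  zircon sand: 357.0 g
  Li2CO3: 278.9 g
  wollastonite: 1416 g
  aragonite: 72.70 g
  ZnO: 80.16 g
Total batch = 2205 g; LOI loss = 204.5 g; yield = 90.73%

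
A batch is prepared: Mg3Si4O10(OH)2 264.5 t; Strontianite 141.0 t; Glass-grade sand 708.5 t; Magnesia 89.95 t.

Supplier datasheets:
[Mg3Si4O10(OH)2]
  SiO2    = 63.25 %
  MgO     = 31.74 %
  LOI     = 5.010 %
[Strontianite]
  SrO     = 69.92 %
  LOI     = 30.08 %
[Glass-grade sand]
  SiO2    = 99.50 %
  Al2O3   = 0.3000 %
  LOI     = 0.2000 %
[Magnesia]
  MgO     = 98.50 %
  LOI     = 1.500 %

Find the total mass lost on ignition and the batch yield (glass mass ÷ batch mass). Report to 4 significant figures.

The whole derivation holds exact precision at each step — rounding to 4 significant digits extends to each intermediate as printed. Every reported number takes exactly one rounding; derived quantities, which include the yield, totals, four oxide percentages, glass mass, ignition loss, are re-derived at full precision, precisely as stated by the problem or the answer, from the weighed amounts for 1146 t of glass.
Each material's LOI contribution:
  Mg3Si4O10(OH)2: 264.5 × 0.05010 = 13.25 t
  Strontianite: 141.0 × 0.3008 = 42.41 t
  Glass-grade sand: 708.5 × 0.002000 = 1.417 t
  Magnesia: 89.95 × 0.01500 = 1.349 t
Total LOI = 58.43 t
Glass = batch − LOI = 1204 − 58.43 = 1146 t

LOI loss = 58.43 t; glass = 1146 t; yield = 95.15%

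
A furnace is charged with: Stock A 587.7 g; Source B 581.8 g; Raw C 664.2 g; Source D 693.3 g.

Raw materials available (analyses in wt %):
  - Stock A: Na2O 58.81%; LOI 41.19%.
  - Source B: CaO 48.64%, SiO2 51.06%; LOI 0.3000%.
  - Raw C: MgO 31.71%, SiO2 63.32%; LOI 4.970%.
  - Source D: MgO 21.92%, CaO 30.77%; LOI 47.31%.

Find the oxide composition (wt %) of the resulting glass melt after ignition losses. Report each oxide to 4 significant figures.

Glass mass = 1922 g (batch 2527 − LOI 604.8).
Composition: MgO 18.86%, CaO 25.82%, Na2O 17.98%, SiO2 37.33%

Intermediates are shown, with 4-significant-digit rounding, as written — all arithmetic runs at exact precision at all times; each reported number undergoes a single rounding. All derived quantities (net glass mass, ignition loss, four oxide percentages, the yield, the totals) are computed from the weighed amounts for 1922 g of glass at exact precision, as set out in question or answer.
Per-oxide mass from batch:
  MgO: 664.2·0.3171 + 693.3·0.2192 = 362.6 g
  CaO: 581.8·0.4864 + 693.3·0.3077 = 496.3 g
  Na2O: 587.7·0.5881 = 345.6 g
  SiO2: 581.8·0.5106 + 664.2·0.6332 = 717.6 g
LOI: 587.7·0.4119 + 581.8·0.003000 + 664.2·0.04970 + 693.3·0.4731 = 604.8 g
batch − LOI leaves glass = 2527 − 604.8 = 1922 g (consistent with Σ oxide mass)
oxide / glass × 100 gives the wt %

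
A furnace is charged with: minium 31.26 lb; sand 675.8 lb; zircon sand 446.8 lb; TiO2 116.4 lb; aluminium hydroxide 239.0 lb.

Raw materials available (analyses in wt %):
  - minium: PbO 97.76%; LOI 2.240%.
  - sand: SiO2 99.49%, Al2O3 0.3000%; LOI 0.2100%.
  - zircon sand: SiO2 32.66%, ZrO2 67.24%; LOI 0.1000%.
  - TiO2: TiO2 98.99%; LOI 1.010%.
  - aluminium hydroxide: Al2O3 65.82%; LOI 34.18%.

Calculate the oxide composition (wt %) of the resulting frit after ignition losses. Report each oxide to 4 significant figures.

Glass mass = 1424 lb (batch 1509 − LOI 85.43).
Composition: SiO2 57.47%, Al2O3 11.19%, ZrO2 21.10%, TiO2 8.093%, PbO 2.146%

In-progress results appear, with 4-significant-figure rounding, in the printout. All arithmetic keeps full precision from start to finish; each reported value is rounded exactly once; derived quantities are rebuilt at full precision (the totals, LOI, five oxide percentages, the yield, net glass mass) from the batch weights on 1424 lb of glass, exactly as shown in the problem or answer text.
Oxide masses out of the charge:
  SiO2: 675.8·0.9949 + 446.8·0.3266 = 818.3 lb
  Al2O3: 675.8·0.003000 + 239.0·0.6582 = 159.3 lb
  ZrO2: 446.8·0.6724 = 300.4 lb
  TiO2: 116.4·0.9899 = 115.2 lb
  PbO: 31.26·0.9776 = 30.56 lb
LOI: 31.26·0.02240 + 675.8·0.002100 + 446.8·0.001000 + 116.4·0.01010 + 239.0·0.3418 = 85.43 lb
Glass mass = batch − LOI = 1509 − 85.43 = 1424 lb (= Σ oxide masses)
each wt % is 100 × oxide ÷ glass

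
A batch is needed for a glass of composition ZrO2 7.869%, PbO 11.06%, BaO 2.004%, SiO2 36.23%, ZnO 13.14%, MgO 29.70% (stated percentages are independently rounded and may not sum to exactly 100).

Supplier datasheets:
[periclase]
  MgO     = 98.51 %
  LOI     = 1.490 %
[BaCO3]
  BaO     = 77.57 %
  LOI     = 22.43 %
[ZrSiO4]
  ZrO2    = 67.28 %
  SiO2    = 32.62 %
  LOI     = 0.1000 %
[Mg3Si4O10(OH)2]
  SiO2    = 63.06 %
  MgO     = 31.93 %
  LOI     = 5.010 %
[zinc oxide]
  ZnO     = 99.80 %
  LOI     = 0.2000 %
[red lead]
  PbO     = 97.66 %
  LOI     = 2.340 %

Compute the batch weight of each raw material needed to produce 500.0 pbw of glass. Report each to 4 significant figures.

Batch per 500.0 pbw glass:
  periclase: 67.44 pbw
  BaCO3: 12.92 pbw
  ZrSiO4: 58.48 pbw
  Mg3Si4O10(OH)2: 257.0 pbw
  zinc oxide: 65.83 pbw
  red lead: 56.63 pbw
Total batch = 518.3 pbw; LOI loss = 18.29 pbw; yield = 96.47%

Working values are printed, rounded to 4 significant digits, as written; the whole derivation holds full precision from start to finish. Each reported result is rounded a single time — all derived quantities are rebuilt starting from the weights for 500.0 pbw of glass at exact precision (glass mass, six oxide percentages, the yield, LOI, the totals) as given in either problem or answer.
Oxide-by-oxide targets in 500.0 pbw glass:
  ZrO2: 7.869% × 500.0 = 39.34 pbw
  PbO: 11.06% × 500.0 = 55.30 pbw
  BaO: 2.004% × 500.0 = 10.02 pbw
  SiO2: 36.23% × 500.0 = 181.2 pbw
  ZnO: 13.14% × 500.0 = 65.70 pbw
  MgO: 29.70% × 500.0 = 148.5 pbw
Checking each oxide sum applying the batch weights above, against the basis in use (delivered sums recover each target within answer rounding):
  ZrO2: 58.48·0.6728 = 39.35 pbw (target 39.34 pbw)
  PbO: 56.63·0.9766 = 55.30 pbw (target 55.30 pbw)
  BaO: 12.92·0.7757 = 10.02 pbw (target 10.02 pbw)
  SiO2: 58.48·0.3262 + 257.0·0.6306 = 181.1 pbw (target 181.2 pbw)
  ZnO: 65.83·0.9980 = 65.70 pbw (target 65.70 pbw)
  MgO: 67.44·0.9851 + 257.0·0.3193 = 148.5 pbw (target 148.5 pbw)
Consistency of the glass mass: whole batch net of LOI = 500.0 pbw (the Σ of target masses is 500.0 pbw; with the basis standing at 500.0 pbw — rounding explains the deltas).
Adding the batch up: Σ batch = 518.3 pbw; loss to ignition Σ batch·LOI = 18.29 pbw; yield = glass ÷ total batch = 96.47%.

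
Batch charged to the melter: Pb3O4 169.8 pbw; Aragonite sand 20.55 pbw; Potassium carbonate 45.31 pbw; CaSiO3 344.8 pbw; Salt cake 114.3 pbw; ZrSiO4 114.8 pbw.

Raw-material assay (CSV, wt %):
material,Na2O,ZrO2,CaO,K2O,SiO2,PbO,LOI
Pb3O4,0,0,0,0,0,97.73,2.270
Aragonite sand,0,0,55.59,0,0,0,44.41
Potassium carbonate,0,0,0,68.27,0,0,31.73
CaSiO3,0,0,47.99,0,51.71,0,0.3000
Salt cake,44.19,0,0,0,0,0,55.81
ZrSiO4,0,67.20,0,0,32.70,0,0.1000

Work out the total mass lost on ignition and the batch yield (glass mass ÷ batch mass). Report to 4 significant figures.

The whole derivation maintains full precision all the way through; values along the way are printed, with 4-significant-digit rounding, within the worked lines — each reported result sees exactly one rounding — all derived quantities are computed using the weight values per 717.3 pbw of glass in exact precision (ignition loss, six oxide percentages, totals, net glass mass, the yield), as written in problem or answer.
Per-material ignition loss:
  Pb3O4: 169.8 × 0.02270 = 3.854 pbw
  Aragonite sand: 20.55 × 0.4441 = 9.126 pbw
  Potassium carbonate: 45.31 × 0.3173 = 14.38 pbw
  CaSiO3: 344.8 × 0.003000 = 1.034 pbw
  Salt cake: 114.3 × 0.5581 = 63.79 pbw
  ZrSiO4: 114.8 × 0.001000 = 0.1148 pbw
Total LOI = 92.30 pbw
Glass = batch − LOI = 809.6 − 92.30 = 717.3 pbw

LOI loss = 92.30 pbw; glass = 717.3 pbw; yield = 88.60%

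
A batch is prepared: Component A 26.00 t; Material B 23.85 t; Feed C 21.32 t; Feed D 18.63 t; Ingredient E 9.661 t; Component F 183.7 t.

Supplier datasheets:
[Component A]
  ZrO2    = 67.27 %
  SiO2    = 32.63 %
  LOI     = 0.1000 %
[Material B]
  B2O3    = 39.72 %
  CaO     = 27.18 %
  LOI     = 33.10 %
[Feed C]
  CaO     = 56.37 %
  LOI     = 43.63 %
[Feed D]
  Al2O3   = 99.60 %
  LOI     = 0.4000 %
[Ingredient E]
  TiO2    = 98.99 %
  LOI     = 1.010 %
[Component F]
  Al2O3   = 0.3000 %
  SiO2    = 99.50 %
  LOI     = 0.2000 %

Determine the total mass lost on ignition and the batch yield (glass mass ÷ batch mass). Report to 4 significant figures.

LOI loss = 17.76 t; glass = 265.4 t; yield = 93.73%

The whole derivation keeps exact precision throughout. Values along the way are shown rounded off to 4 significant digits within the worked lines; a single rounding yields each reported number. All derived quantities are computed starting from the weights at 265.4 t of glass in full float precision (the yield, ignition loss, totals, six oxide percentages, glass mass) as they appear in either problem or answer.
Per-material ignition loss:
  Component A: 26.00 × 0.001000 = 0.02600 t
  Material B: 23.85 × 0.3310 = 7.894 t
  Feed C: 21.32 × 0.4363 = 9.302 t
  Feed D: 18.63 × 0.004000 = 0.07452 t
  Ingredient E: 9.661 × 0.01010 = 0.09758 t
  Component F: 183.7 × 0.002000 = 0.3674 t
Total LOI = 17.76 t
Glass = batch − LOI = 283.2 − 17.76 = 265.4 t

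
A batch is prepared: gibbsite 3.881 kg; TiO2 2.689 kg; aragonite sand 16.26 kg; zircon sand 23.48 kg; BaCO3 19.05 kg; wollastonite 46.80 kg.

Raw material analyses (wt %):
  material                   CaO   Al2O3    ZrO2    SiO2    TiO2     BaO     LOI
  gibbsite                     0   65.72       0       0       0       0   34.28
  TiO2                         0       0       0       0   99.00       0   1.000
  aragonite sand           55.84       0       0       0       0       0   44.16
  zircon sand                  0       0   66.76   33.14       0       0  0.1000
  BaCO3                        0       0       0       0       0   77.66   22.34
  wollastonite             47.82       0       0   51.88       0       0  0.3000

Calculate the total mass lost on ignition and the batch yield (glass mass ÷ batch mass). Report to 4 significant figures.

The intermediate values appear (rounded to 4 significant digits) at each printed step; every computation carries full float precision in all steps — a single rounding yields each reported number — derived quantities, including totals, six oxide percentages, glass mass, yield, LOI, are computed starting from the weights on 99.20 kg of glass at exact precision, as they appear in question or answer.
Per-material ignition loss:
  gibbsite: 3.881 × 0.3428 = 1.330 kg
  TiO2: 2.689 × 0.01000 = 0.02689 kg
  aragonite sand: 16.26 × 0.4416 = 7.180 kg
  zircon sand: 23.48 × 0.001000 = 0.02348 kg
  BaCO3: 19.05 × 0.2234 = 4.256 kg
  wollastonite: 46.80 × 0.003000 = 0.1404 kg
Total LOI = 12.96 kg
Glass = batch − LOI = 112.2 − 12.96 = 99.20 kg

LOI loss = 12.96 kg; glass = 99.20 kg; yield = 88.45%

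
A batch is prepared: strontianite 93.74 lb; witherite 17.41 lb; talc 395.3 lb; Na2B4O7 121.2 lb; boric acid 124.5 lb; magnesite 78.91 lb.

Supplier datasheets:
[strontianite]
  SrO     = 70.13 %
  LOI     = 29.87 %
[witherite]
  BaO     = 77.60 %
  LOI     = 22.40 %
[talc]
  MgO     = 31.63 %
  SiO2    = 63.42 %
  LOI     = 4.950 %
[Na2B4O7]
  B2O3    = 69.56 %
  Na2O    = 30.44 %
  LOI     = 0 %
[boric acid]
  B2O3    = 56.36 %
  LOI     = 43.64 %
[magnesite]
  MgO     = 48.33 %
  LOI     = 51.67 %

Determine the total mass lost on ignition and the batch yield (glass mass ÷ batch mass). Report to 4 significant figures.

LOI loss = 146.6 lb; glass = 684.5 lb; yield = 82.36%

The intermediate values appear with 4-significant-figure rounding alongside each step; the working math holds full float precision in every operation. Every reported number is rounded just once. All derived quantities are re-derived starting from the weights for 684.5 lb of glass at full float precision (net glass mass, yield, LOI, the six compositions, totals) exactly as printed in either problem or answer.
LOI of each material in turn:
  strontianite: 93.74 × 0.2987 = 28.00 lb
  witherite: 17.41 × 0.2240 = 3.900 lb
  talc: 395.3 × 0.04950 = 19.57 lb
  Na2B4O7: 121.2 × 0 = 0 lb
  boric acid: 124.5 × 0.4364 = 54.33 lb
  magnesite: 78.91 × 0.5167 = 40.77 lb
Total LOI = 146.6 lb
Glass = batch − LOI = 831.1 − 146.6 = 684.5 lb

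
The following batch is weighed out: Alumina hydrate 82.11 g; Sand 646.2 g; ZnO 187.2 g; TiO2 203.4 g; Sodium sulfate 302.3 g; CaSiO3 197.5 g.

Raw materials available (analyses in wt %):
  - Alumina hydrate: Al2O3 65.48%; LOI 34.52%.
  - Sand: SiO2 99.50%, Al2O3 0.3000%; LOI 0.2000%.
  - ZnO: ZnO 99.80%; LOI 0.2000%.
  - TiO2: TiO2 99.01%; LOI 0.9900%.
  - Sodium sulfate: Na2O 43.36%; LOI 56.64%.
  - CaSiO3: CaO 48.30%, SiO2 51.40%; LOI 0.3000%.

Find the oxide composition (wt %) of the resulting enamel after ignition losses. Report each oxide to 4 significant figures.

Each numeric step holds full float precision from first step to last; intermediates appear rounded to 4 significant digits alongside each step — every reported value takes just one rounding. All derived quantities, including totals, net glass mass, LOI, six oxide percentages, the yield, are re-derived from the batch weights at 1415 g of glass in full float precision, exactly as shown in the question or the answer.
Oxide-by-oxide delivered mass:
  CaO: 197.5·0.4830 = 95.39 g
  SiO2: 646.2·0.9950 + 197.5·0.5140 = 744.5 g
  ZnO: 187.2·0.9980 = 186.8 g
  Na2O: 302.3·0.4336 = 131.1 g
  Al2O3: 82.11·0.6548 + 646.2·0.003000 = 55.70 g
  TiO2: 203.4·0.9901 = 201.4 g
LOI: 82.11·0.3452 + 646.2·0.002000 + 187.2·0.002000 + 203.4·0.009900 + 302.3·0.5664 + 197.5·0.003000 = 203.8 g
batch − LOI leaves glass = 1619 − 203.8 = 1415 g (matching Σ of the oxides)
wt %: oxide over glass, times 100

Glass mass = 1415 g (batch 1619 − LOI 203.8).
Composition: CaO 6.742%, SiO2 52.62%, ZnO 13.20%, Na2O 9.264%, Al2O3 3.937%, TiO2 14.23%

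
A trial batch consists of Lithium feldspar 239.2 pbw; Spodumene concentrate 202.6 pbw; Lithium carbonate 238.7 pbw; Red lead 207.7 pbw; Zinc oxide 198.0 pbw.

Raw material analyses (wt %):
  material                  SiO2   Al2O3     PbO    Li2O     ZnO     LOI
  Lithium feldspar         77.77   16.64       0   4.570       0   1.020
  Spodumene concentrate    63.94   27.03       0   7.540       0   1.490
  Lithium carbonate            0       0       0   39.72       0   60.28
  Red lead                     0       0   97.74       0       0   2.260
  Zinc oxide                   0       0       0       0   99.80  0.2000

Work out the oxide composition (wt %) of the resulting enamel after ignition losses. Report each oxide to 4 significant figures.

All arithmetic runs at full precision from first step to last — working values are displayed, rounded to 4 significant digits, in the working; a single rounding yields every reported figure — derived quantities (the yield, totals, five oxide percentages, net glass mass, LOI) are re-derived starting from the weights on 931.8 pbw of glass at exact precision precisely as stated by the problem or the answer.
Mass of each oxide from the mix:
  SiO2: 239.2·0.7777 + 202.6·0.6394 = 315.6 pbw
  Al2O3: 239.2·0.1664 + 202.6·0.2703 = 94.57 pbw
  PbO: 207.7·0.9774 = 203.0 pbw
  Li2O: 239.2·0.04570 + 202.6·0.07540 + 238.7·0.3972 = 121.0 pbw
  ZnO: 198.0·0.9980 = 197.6 pbw
LOI: 239.2·0.01020 + 202.6·0.01490 + 238.7·0.6028 + 207.7·0.02260 + 198.0·0.002000 = 154.4 pbw
Net of LOI, the glass mass = 1086 − 154.4 = 931.8 pbw (equal to the oxide-mass sum)
oxide / glass × 100 gives the wt %

Glass mass = 931.8 pbw (batch 1086 − LOI 154.4).
Composition: SiO2 33.87%, Al2O3 10.15%, PbO 21.79%, Li2O 12.99%, ZnO 21.21%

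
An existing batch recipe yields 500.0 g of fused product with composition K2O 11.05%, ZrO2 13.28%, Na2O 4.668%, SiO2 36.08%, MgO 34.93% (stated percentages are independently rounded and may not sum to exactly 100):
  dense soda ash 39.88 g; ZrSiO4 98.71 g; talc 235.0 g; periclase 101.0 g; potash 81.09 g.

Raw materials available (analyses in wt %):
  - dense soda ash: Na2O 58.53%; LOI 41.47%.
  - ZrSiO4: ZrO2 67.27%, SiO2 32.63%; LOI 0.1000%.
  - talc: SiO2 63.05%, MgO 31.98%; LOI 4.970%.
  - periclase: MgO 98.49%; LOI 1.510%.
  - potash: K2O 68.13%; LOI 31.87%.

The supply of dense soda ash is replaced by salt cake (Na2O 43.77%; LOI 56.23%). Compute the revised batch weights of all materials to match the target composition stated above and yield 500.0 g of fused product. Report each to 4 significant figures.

Revised batch per 500.0 g fused product:
  salt cake: 53.32 g
  ZrSiO4: 98.71 g
  talc: 235.0 g
  periclase: 101.0 g
  potash: 81.09 g
Total batch = 569.1 g; LOI loss = 69.13 g

In-progress results are shown (rounded to 4 significant digits) within the worked lines — each numeric step maintains full precision all the way through. Every reported result is rounded a single time; the derived quantities (glass mass, yield, totals, LOI, five oxide percentages) are re-derived at exact precision using the weight values per 500.0 g of glass precisely as stated by the question or the answer.
Oxide-by-oxide targets in 500.0 g fused product:
  K2O: 11.05% × 500.0 = 55.25 g
  ZrO2: 13.28% × 500.0 = 66.40 g
  Na2O: 4.668% × 500.0 = 23.34 g
  SiO2: 36.08% × 500.0 = 180.4 g
  MgO: 34.93% × 500.0 = 174.6 g
Balance tally, oxide-wise, given the weights on record, against the basis in use (target by target, the sums agree exact up to rounding of places):
  K2O: 81.09·0.6813 = 55.25 g (target 55.25 g)
  ZrO2: 98.71·0.6727 = 66.40 g (target 66.40 g)
  Na2O: 53.32·0.4377 = 23.34 g (target 23.34 g)
  SiO2: 98.71·0.3263 + 235.0·0.6305 = 180.4 g (target 180.4 g)
  MgO: 235.0·0.3198 + 101.0·0.9849 = 174.6 g (target 174.6 g)
Auditing the glass mass value: Σ batch − LOI loss = 500.0 g (targets for the oxides total 500.0 g; with the basis standing at 500.0 g — rounding explains the deltas).
Adding the batch up: Σ batch = 569.1 g; LOI loss = Σ batch·LOI = 69.13 g; the yield ratio, glass ÷ batch: 87.85%.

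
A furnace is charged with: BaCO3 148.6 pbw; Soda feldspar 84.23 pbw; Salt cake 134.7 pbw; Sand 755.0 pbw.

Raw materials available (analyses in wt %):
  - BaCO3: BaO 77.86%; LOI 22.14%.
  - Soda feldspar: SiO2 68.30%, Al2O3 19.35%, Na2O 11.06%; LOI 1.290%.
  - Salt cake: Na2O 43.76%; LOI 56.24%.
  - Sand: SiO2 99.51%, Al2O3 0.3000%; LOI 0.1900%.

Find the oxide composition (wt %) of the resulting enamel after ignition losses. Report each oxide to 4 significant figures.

Rounding to 4 significant figures extends to each intermediate as shown — every computation maintains exact precision end to end; each reported result takes just one rounding. All derived quantities (yield, net glass mass, the four compositions, the totals, ignition loss) are re-derived from the weighed amounts for 1011 pbw of glass in full float precision as set out in question or answer.
Oxide masses out of the charge:
  SiO2: 84.23·0.6830 + 755.0·0.9951 = 808.8 pbw
  Al2O3: 84.23·0.1935 + 755.0·0.003000 = 18.56 pbw
  BaO: 148.6·0.7786 = 115.7 pbw
  Na2O: 84.23·0.1106 + 134.7·0.4376 = 68.26 pbw
LOI: 148.6·0.2214 + 84.23·0.01290 + 134.7·0.5624 + 755.0·0.001900 = 111.2 pbw
batch − LOI leaves glass = 1123 − 111.2 = 1011 pbw (matching Σ of the oxides)
each oxide over glass, ×100, is wt %

Glass mass = 1011 pbw (batch 1123 − LOI 111.2).
Composition: SiO2 79.97%, Al2O3 1.836%, BaO 11.44%, Na2O 6.749%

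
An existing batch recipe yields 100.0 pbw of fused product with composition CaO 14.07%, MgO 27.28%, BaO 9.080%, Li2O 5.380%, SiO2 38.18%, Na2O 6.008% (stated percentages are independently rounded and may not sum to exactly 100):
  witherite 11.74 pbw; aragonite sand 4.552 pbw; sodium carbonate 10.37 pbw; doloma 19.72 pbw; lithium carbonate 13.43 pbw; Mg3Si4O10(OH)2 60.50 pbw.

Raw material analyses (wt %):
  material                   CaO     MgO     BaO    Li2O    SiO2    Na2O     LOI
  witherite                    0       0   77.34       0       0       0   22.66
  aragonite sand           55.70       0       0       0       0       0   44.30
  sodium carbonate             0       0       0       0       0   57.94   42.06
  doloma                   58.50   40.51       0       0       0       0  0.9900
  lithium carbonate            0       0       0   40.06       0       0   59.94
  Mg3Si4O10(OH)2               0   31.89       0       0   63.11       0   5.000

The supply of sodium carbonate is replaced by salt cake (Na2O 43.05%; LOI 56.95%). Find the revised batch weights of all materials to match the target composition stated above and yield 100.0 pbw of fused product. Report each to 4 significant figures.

Every computation runs at full float precision end to end — the intermediate values are displayed (rounded to 4 significant digits) as written — a single rounding produces each reported figure — the derived quantities are recomputed at full precision (totals, net glass mass, ignition loss, yield, six oxide percentages) from the weighed amounts on 100.0 pbw of glass as set out in problem or answer.
The oxide mass targets at 100.0 pbw fused product:
  CaO: 14.07% × 100.0 = 14.07 pbw
  MgO: 27.28% × 100.0 = 27.28 pbw
  BaO: 9.080% × 100.0 = 9.080 pbw
  Li2O: 5.380% × 100.0 = 5.380 pbw
  SiO2: 38.18% × 100.0 = 38.18 pbw
  Na2O: 6.008% × 100.0 = 6.008 pbw
Sums-versus-targets review using the reported weights, per the basis as stated (every target is met by its sum modulo rounding of the values):
  CaO: 4.552·0.5570 + 19.72·0.5850 = 14.07 pbw (target 14.07 pbw)
  MgO: 19.72·0.4051 + 60.50·0.3189 = 27.28 pbw (target 27.28 pbw)
  BaO: 11.74·0.7734 = 9.080 pbw (target 9.080 pbw)
  Li2O: 13.43·0.4006 = 5.380 pbw (target 5.380 pbw)
  SiO2: 60.50·0.6311 = 38.18 pbw (target 38.18 pbw)
  Na2O: 13.96·0.4305 = 6.010 pbw (target 6.008 pbw)
Auditing the glass mass value: total batch − LOI = 100.0 pbw (oxide target masses add up to 100.0 pbw; with the basis standing at 100.0 pbw — gaps are rounding artifacts).
Adding the batch up: Σ batch = 123.9 pbw; loss to ignition Σ batch·LOI = 23.90 pbw; as yield: glass ÷ batch → 80.71%.

Revised batch per 100.0 pbw fused product:
  witherite: 11.74 pbw
  aragonite sand: 4.552 pbw
  salt cake: 13.96 pbw
  doloma: 19.72 pbw
  lithium carbonate: 13.43 pbw
  Mg3Si4O10(OH)2: 60.50 pbw
Total batch = 123.9 pbw; LOI loss = 23.90 pbw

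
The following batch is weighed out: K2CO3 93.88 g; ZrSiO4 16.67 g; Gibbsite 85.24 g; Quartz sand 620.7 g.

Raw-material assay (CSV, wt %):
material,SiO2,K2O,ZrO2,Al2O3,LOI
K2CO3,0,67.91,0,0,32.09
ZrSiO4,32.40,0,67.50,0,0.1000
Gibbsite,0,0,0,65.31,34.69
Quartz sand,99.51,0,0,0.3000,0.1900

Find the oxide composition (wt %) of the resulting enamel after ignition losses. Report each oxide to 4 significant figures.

Glass mass = 755.6 g (batch 816.5 − LOI 60.89).
Composition: SiO2 82.46%, K2O 8.438%, ZrO2 1.489%, Al2O3 7.614%

Rounding to four significant figures applies to each intermediate as displayed. The working math carries full precision at all times — each reported number is rounded a single time — all derived quantities (glass mass, totals, yield, the four compositions, ignition loss) are carried at full precision from the batch weights per 755.6 g of glass as given in the problem or answer text.
What the batch supplies per oxide:
  SiO2: 16.67·0.3240 + 620.7·0.9951 = 623.1 g
  K2O: 93.88·0.6791 = 63.75 g
  ZrO2: 16.67·0.6750 = 11.25 g
  Al2O3: 85.24·0.6531 + 620.7·0.003000 = 57.53 g
LOI: 93.88·0.3209 + 16.67·0.001000 + 85.24·0.3469 + 620.7·0.001900 = 60.89 g
The glass mass, total less LOI, = 816.5 − 60.89 = 755.6 g (equal to the oxide-mass sum)
oxide / glass × 100 gives the wt %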